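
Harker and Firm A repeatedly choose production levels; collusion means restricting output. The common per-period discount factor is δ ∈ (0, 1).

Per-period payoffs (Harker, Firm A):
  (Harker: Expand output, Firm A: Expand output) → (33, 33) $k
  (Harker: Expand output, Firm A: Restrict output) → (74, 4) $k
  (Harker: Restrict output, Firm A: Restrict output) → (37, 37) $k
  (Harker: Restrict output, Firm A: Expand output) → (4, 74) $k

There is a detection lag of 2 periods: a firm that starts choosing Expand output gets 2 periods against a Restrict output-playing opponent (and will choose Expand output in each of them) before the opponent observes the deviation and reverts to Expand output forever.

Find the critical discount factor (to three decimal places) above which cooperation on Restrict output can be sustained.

Deviating for the 2 undetected periods gains 74−37 = 37 per period over cooperation, then loses 37−33 = 4 per period forever once punishment starts.
Gain: 37(1 + δ + … + δ^1); loss: 4·δ^2/(1−δ).
No profitable deviation ⇔ 37(1−δ^2) ≤ 4·δ^2, i.e. δ^2 ≥ 37/(37+4) = 37/41.
Hence δ ≥ (37/41)^(1/2) ≈ 0.950.

0.950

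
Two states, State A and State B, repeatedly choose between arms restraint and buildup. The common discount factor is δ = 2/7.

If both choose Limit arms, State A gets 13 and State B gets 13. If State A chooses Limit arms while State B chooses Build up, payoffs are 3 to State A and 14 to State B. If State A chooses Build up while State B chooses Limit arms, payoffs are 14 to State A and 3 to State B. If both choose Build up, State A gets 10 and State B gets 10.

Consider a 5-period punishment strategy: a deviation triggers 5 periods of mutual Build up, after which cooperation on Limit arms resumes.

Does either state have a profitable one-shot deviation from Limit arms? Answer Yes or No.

Comparing payoff streams over the 6 periods until play realigns: cooperate → 13(1+δ+…+δ^5); deviate → 14 + 10(δ+…+δ^5).
Cooperation is sustained iff (13−10)(δ+…+δ^5) ≥ 14−13.
δ+…+δ^5 = 2/7·(1−(2/7)^5)/(1−2/7) = 0.3992, and (14−13)/(13−10) = 0.3333.
0.3992 ≥ 0.3333, so cooperation is sustainable.

No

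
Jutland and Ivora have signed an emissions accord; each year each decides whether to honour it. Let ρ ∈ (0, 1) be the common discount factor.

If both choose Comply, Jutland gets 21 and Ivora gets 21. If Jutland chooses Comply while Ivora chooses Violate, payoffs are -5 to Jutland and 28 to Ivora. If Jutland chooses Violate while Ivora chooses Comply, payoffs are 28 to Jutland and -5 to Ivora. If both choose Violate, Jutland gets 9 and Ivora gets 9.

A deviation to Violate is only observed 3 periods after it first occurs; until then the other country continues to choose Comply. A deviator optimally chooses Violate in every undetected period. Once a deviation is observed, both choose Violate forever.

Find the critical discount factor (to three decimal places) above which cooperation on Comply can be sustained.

0.717

A deviator earns 28 for 3 periods, then 9 forever; cooperating earns 21 forever. Multiplying the IC by (1−ρ):
21 ≥ 28(1−ρ^3) + 9ρ^3, so 19·ρ^3 ≥ 7 and ρ^3 ≥ 7/19.
ρ ≥ (7/19)^(1/3) ≈ 0.717.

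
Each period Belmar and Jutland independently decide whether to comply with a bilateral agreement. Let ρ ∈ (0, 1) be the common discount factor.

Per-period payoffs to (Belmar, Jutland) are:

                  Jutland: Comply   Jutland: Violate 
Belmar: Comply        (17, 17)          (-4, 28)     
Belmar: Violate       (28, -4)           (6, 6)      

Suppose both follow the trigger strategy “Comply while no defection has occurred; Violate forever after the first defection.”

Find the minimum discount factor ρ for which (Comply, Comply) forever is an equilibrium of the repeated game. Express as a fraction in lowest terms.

17/(1−ρ) ≥ 28 + 6ρ/(1−ρ)
17 ≥ 28 − 22ρ
ρ ≥ 11/22 = 1/2.

1/2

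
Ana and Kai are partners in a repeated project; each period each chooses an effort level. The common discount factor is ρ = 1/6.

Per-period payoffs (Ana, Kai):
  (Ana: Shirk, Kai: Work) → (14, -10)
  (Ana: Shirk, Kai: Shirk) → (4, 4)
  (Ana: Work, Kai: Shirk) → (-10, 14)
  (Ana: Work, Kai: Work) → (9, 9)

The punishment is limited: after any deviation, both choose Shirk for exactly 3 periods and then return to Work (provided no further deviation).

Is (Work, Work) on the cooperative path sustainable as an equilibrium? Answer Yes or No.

IC: ρ+…+ρ^3 ≥ (14−9)/(9−4) = 1.
At ρ = 1/6: partial sum = 0.1991 < 1.0000. Cooperation not sustainable.

No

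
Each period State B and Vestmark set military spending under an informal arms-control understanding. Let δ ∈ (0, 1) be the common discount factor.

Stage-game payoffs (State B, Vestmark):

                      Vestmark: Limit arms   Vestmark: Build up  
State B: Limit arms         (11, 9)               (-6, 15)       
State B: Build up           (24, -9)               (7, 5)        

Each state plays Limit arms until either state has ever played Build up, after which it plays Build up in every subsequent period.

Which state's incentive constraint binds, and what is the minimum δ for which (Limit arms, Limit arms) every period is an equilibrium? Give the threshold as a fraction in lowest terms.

For State B: deviation gain 24−11 = 13, per-period punishment loss 11−7 = 4. IC gives δ ≥ 13/17.
For Vestmark: gain 6, loss 4 per period, so δ ≥ 6/10 = 3/5.
The tighter constraint is State B's, so cooperation needs δ ≥ 13/17.

State B; δ ≥ 13/17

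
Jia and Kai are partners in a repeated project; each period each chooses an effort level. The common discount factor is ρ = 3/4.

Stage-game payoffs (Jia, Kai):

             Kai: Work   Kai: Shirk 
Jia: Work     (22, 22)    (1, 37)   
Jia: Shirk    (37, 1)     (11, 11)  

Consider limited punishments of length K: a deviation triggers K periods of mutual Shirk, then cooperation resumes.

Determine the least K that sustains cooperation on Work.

No profitable deviation requires (22−11)(ρ+…+ρ^K) ≥ 37−22, i.e. ρ+…+ρ^K ≥ 15/11 ≈ 1.3636.
With ρ = 3/4, the partial sums are K=1: 0.7500, K=2: 1.3125, K=3: 1.7344.
K = 3 is the first length at which the sum reaches 1.3636.

3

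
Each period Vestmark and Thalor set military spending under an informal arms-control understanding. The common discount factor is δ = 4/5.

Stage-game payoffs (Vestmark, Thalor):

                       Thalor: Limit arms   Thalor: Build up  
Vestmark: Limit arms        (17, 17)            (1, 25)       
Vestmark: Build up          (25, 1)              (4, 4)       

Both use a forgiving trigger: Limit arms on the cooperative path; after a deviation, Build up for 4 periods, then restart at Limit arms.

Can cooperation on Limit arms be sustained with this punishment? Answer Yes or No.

Yes

A one-shot deviation gives 25 now, then 4 for 4 periods, then back to 17.
Gain from deviating: (25−17) today; loss: (17−4) in each of the next 4 periods.
No-deviation condition: (17−4)(δ+…+δ^4) ≥ 25−17, i.e. δ+…+δ^4 ≥ 8/13.
At δ = 4/5: δ+…+δ^4 = 2.3616 ≥ 0.6154.
So cooperation is sustainable.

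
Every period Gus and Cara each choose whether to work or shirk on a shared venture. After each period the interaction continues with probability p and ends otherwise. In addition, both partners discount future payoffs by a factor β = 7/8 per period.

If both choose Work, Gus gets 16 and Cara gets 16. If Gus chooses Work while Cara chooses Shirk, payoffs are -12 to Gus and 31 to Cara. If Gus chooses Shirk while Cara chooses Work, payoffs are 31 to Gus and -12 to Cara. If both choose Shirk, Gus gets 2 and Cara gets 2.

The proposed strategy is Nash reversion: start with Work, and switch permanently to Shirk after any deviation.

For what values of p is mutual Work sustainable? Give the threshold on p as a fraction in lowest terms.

With continuation probability p and discount β, the effective per-period discount factor is βp.
Grim-trigger IC: βp ≥ (31−16)/(31−2) = 15/29.
So p ≥ (15/29)/(7/8) = 120/203.

120/203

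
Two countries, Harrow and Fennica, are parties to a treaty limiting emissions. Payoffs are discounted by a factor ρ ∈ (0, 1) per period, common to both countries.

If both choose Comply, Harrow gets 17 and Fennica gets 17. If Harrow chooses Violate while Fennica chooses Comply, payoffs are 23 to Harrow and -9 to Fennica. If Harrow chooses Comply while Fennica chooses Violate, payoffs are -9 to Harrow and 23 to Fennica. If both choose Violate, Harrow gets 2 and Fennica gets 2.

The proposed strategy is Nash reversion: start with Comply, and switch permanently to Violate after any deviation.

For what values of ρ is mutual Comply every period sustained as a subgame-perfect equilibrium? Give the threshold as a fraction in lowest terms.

One-period gain from deviating is 23 − 17 = 6. The loss is 17 − 2 = 15 in every subsequent period, with present value 15·ρ/(1−ρ).
Deviation is unprofitable when 15·ρ/(1−ρ) ≥ 6, i.e. ρ/(1−ρ) ≥ 2/5.
Equivalently ρ ≥ 6/(6+15) = 2/7.

2/7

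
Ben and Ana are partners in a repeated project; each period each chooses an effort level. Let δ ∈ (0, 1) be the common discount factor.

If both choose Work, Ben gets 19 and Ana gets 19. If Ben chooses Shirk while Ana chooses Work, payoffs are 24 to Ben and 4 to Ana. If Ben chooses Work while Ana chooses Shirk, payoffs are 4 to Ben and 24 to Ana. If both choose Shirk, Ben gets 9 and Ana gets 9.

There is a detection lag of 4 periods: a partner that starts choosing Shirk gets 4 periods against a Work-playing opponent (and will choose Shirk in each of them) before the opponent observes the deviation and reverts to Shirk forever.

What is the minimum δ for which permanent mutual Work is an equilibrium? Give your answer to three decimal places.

Deviating for the 4 undetected periods gains 24−19 = 5 per period over cooperation, then loses 19−9 = 10 per period forever once punishment starts.
Gain: 5(1 + δ + … + δ^3); loss: 10·δ^4/(1−δ).
No profitable deviation ⇔ 5(1−δ^4) ≤ 10·δ^4, i.e. δ^4 ≥ 5/(5+10) = 1/3.
Hence δ ≥ (1/3)^(1/4) ≈ 0.760.

0.760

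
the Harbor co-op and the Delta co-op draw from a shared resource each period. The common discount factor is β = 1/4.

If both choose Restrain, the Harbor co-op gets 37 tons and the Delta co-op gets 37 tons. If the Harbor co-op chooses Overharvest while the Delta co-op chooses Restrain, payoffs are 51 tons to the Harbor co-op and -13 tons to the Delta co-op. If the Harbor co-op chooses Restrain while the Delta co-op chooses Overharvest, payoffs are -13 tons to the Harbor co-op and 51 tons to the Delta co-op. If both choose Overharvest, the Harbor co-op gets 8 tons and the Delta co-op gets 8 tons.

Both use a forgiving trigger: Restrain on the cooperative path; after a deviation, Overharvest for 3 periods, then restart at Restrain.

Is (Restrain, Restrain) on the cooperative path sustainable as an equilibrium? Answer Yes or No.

No

Comparing payoff streams over the 4 periods until play realigns: cooperate → 37(1+β+…+β^3); deviate → 51 + 8(β+…+β^3).
Cooperation is sustained iff (37−8)(β+…+β^3) ≥ 51−37.
β+…+β^3 = 1/4·(1−(1/4)^3)/(1−1/4) = 0.3281, and (51−37)/(37−8) = 0.4828.
0.3281 < 0.4828, so cooperation is not sustainable.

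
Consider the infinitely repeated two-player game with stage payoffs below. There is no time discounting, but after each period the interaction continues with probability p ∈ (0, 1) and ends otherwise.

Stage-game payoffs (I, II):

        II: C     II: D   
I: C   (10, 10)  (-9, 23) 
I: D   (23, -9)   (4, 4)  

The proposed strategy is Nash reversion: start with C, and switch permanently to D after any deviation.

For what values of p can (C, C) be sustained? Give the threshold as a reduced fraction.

With no time discounting, the continuation probability p plays the role of the discount factor.
Grim-trigger IC: 10/(1−p) ≥ 23 + 4p/(1−p) ⇒ p ≥ (23−10)/(23−4) = 13/19.

13/19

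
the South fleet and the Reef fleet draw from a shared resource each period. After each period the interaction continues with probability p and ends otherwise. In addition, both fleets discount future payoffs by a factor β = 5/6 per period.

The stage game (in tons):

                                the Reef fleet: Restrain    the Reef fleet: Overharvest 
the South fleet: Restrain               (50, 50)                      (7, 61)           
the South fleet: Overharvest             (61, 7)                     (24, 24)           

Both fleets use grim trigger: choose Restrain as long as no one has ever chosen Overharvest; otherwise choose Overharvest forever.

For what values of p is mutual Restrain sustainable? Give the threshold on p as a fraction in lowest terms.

With continuation probability p and discount β, the effective per-period discount factor is βp.
Grim-trigger IC: βp ≥ (61−50)/(61−24) = 11/37.
So p ≥ (11/37)/(5/6) = 66/185.

66/185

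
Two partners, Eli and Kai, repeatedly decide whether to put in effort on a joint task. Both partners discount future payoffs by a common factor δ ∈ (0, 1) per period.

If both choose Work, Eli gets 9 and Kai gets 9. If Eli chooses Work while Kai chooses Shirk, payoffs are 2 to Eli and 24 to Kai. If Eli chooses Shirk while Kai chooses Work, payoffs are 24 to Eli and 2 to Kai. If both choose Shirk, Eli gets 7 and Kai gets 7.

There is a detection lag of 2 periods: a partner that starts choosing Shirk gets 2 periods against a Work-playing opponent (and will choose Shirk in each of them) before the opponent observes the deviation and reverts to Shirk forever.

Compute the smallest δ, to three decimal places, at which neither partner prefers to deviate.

0.939

Deviating for the 2 undetected periods gains 24−9 = 15 per period over cooperation, then loses 9−7 = 2 per period forever once punishment starts.
Gain: 15(1 + δ + … + δ^1); loss: 2·δ^2/(1−δ).
No profitable deviation ⇔ 15(1−δ^2) ≤ 2·δ^2, i.e. δ^2 ≥ 15/(15+2) = 15/17.
Hence δ ≥ (15/17)^(1/2) ≈ 0.939.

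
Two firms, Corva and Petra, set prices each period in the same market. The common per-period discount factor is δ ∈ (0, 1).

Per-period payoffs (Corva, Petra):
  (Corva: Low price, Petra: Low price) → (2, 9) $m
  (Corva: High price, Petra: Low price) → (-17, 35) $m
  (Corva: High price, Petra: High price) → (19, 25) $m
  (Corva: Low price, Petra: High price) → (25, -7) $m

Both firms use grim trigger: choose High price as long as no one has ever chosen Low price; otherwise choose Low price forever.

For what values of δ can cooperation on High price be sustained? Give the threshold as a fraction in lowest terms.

Corva: cooperation gives 19 each period; deviation gives 25 once then 2 forever.
  19/(1−δ) ≥ 25 + 2δ/(1−δ) ⇒ δ ≥ 6/23.
Petra: cooperation gives 25 each period; deviation gives 35 once then 9 forever.
  δ ≥ 10/26 = 5/13.
Both must hold, so the binding constraint is Petra's: δ ≥ 5/13.

5/13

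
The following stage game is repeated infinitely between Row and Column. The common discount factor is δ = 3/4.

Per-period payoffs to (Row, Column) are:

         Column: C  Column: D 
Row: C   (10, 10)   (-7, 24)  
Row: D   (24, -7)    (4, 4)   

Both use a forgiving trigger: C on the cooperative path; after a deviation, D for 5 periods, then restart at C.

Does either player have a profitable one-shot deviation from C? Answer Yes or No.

Yes

Comparing payoff streams over the 6 periods until play realigns: cooperate → 10(1+δ+…+δ^5); deviate → 24 + 4(δ+…+δ^5).
Cooperation is sustained iff (10−4)(δ+…+δ^5) ≥ 24−10.
δ+…+δ^5 = 3/4·(1−(3/4)^5)/(1−3/4) = 2.2881, and (24−10)/(10−4) = 2.3333.
2.2881 < 2.3333, so cooperation is not sustainable.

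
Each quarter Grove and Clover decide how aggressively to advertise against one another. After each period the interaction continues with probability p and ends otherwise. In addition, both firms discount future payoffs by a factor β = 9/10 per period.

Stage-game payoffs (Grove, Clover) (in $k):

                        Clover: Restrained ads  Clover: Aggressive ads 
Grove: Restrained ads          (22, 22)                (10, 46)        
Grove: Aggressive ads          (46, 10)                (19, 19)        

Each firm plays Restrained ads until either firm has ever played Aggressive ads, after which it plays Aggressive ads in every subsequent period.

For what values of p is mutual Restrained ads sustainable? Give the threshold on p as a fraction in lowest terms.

80/81

Expected continuation weight on next period's payoff is β·p = 9/10·p, which plays the role of the discount factor.
Cooperation requires 9/10·p ≥ (46−22)/(46−19) = 8/9, hence p ≥ 80/81.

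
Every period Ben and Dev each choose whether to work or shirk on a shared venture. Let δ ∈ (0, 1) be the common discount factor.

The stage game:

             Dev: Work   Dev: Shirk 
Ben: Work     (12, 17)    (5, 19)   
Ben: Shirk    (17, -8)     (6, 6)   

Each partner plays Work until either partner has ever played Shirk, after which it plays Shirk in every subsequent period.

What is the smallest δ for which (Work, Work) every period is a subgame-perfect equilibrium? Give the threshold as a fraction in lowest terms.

5/11

Ben: cooperation gives 12 each period; deviation gives 17 once then 6 forever.
  12/(1−δ) ≥ 17 + 6δ/(1−δ) ⇒ δ ≥ 5/11.
Dev: cooperation gives 17 each period; deviation gives 19 once then 6 forever.
  δ ≥ 2/13.
Both must hold, so the binding constraint is Ben's: δ ≥ 5/11.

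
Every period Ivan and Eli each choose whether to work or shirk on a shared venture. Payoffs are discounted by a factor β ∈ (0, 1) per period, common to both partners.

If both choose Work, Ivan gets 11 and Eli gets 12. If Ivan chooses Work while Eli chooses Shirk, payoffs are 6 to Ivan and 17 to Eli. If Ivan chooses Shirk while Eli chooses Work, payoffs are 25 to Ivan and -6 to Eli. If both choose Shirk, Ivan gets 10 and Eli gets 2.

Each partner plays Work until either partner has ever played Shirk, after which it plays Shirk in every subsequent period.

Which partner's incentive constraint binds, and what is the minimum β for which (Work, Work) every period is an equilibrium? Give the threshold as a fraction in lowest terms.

For Ivan: deviation gain 25−11 = 14, per-period punishment loss 11−10 = 1. IC gives β ≥ 14/15.
For Eli: gain 5, loss 10 per period, so β ≥ 5/15 = 1/3.
The tighter constraint is Ivan's, so cooperation needs β ≥ 14/15.

Ivan; β ≥ 14/15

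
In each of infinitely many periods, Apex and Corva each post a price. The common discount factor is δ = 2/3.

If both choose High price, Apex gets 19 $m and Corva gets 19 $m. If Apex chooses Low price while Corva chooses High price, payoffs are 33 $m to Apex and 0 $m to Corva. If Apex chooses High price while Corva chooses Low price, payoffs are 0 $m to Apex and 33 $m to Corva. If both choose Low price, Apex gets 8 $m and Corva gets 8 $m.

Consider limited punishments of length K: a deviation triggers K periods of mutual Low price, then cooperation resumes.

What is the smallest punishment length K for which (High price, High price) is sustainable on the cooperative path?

3

IC: δ(1−δ^K)/(1−δ) ≥ (33−19)/(19−8) = 14/11.
With δ = 2/3: need 1 − δ^K ≥ 14/11·(1−2/3)/(2/3), i.e. δ^K ≤ 0.3636.
Since (2/3)^2 = 0.4444 and (2/3)^3 = 0.2963, the smallest such K is 3.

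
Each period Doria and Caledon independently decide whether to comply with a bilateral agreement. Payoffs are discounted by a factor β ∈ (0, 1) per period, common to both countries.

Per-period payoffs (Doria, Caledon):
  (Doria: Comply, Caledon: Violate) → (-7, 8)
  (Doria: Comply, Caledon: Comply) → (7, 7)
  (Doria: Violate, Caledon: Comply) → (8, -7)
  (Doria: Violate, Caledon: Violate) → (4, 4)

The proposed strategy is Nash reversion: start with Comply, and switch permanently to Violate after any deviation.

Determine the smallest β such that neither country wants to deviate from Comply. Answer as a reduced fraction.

One-period gain from deviating is 8 − 7 = 1. The loss is 7 − 4 = 3 in every subsequent period, with present value 3·β/(1−β).
Deviation is unprofitable when 3·β/(1−β) ≥ 1, i.e. β/(1−β) ≥ 1/3.
Equivalently β ≥ 1/(1+3) = 1/4.

1/4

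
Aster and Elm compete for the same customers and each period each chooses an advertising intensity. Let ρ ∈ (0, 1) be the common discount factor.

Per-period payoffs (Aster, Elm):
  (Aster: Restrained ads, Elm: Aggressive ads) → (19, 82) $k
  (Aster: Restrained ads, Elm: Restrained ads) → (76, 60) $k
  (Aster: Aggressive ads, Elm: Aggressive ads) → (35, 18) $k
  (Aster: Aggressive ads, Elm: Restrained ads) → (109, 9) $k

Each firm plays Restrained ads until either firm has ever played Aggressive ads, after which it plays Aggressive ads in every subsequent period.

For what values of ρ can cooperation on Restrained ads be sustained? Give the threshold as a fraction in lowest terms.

For Aster: deviation gain 109−76 = 33, per-period punishment loss 76−35 = 41. IC gives ρ ≥ 33/74.
For Elm: gain 22, loss 42 per period, so ρ ≥ 22/64 = 11/32.
The tighter constraint is Aster's, so cooperation needs ρ ≥ 33/74.

33/74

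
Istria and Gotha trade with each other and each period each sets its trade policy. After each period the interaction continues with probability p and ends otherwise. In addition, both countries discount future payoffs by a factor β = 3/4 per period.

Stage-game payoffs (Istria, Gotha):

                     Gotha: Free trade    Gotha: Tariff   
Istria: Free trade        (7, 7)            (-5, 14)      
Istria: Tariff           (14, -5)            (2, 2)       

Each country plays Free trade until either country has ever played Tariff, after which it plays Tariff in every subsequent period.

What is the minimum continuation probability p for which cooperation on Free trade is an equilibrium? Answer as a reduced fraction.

7/9

With continuation probability p and discount β, the effective per-period discount factor is βp.
Grim-trigger IC: βp ≥ (14−7)/(14−2) = 7/12.
So p ≥ (7/12)/(3/4) = 7/9.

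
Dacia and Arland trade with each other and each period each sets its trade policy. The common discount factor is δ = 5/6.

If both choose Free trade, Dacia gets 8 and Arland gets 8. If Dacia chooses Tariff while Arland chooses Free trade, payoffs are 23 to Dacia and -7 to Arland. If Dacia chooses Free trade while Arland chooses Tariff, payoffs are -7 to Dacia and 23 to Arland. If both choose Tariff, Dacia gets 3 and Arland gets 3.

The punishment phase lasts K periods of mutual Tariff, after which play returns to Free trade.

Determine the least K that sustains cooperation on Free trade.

No profitable deviation requires (8−3)(δ+…+δ^K) ≥ 23−8, i.e. δ+…+δ^K ≥ 3 ≈ 3.0000.
With δ = 5/6, the partial sums are K=1: 0.8333, K=2: 1.5278, K=3: 2.1065, K=4: 2.5887, K=5: 2.9906, K=6: 3.3255.
K = 6 is the first length at which the sum reaches 3.0000.

6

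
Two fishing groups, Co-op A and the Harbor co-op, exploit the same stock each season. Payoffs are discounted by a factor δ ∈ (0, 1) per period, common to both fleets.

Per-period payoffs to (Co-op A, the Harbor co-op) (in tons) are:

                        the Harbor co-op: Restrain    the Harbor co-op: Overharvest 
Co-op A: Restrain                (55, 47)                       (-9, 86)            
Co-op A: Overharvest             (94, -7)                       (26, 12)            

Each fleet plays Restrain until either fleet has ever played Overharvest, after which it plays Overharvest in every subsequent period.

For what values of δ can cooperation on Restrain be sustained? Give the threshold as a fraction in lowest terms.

39/68

For Co-op A: deviation gain 94−55 = 39, per-period punishment loss 55−26 = 29. IC gives δ ≥ 39/68.
For the Harbor co-op: gain 39, loss 35 per period, so δ ≥ 39/74.
The tighter constraint is Co-op A's, so cooperation needs δ ≥ 39/68.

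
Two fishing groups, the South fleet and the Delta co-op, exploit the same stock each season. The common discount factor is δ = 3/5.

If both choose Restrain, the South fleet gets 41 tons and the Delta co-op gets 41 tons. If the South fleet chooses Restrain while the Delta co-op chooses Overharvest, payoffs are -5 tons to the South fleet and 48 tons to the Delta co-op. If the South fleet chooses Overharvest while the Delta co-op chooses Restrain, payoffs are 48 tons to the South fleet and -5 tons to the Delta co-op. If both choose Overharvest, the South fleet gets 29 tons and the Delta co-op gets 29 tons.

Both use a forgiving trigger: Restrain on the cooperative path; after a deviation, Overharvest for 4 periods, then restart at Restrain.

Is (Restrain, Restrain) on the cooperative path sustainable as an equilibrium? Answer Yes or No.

Yes

IC: δ+…+δ^4 ≥ (48−41)/(41−29) = 7/12.
At δ = 3/5: partial sum = 1.3056 ≥ 0.5833. Cooperation sustainable.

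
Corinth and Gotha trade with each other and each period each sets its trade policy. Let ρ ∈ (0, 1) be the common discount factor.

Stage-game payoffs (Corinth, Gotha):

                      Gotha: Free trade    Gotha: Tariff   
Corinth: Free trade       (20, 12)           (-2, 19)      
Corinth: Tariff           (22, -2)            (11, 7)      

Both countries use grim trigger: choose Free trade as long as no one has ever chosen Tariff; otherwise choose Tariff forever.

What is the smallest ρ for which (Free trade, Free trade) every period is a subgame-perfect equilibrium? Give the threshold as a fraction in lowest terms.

For Corinth: deviation gain 22−20 = 2, per-period punishment loss 20−11 = 9. IC gives ρ ≥ 2/11.
For Gotha: gain 7, loss 5 per period, so ρ ≥ 7/12.
The tighter constraint is Gotha's, so cooperation needs ρ ≥ 7/12.

7/12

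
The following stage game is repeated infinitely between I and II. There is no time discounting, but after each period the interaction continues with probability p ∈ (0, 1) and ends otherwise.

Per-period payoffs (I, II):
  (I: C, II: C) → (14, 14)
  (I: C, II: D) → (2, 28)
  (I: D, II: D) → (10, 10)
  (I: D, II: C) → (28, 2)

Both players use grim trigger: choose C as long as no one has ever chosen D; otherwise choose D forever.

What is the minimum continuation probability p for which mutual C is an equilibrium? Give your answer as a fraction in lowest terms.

Expected cooperation value is 14 + p·14 + p²·14 + … = 14/(1−p); deviation gives 28 + p·10/(1−p).
14 ≥ 28(1−p) + 10p ⇒ 18p ≥ 14 ⇒ p ≥ 14/18 = 7/9.

7/9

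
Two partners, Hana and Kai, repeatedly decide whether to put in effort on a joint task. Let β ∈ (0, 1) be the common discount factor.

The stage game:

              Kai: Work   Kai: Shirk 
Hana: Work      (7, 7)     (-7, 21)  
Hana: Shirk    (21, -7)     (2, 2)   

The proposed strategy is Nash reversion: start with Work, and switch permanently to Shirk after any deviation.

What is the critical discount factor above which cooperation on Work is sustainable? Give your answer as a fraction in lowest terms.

One-period gain from deviating is 21 − 7 = 14. The loss is 7 − 2 = 5 in every subsequent period, with present value 5·β/(1−β).
Deviation is unprofitable when 5·β/(1−β) ≥ 14, i.e. β/(1−β) ≥ 14/5.
Equivalently β ≥ 14/(14+5) = 14/19.

14/19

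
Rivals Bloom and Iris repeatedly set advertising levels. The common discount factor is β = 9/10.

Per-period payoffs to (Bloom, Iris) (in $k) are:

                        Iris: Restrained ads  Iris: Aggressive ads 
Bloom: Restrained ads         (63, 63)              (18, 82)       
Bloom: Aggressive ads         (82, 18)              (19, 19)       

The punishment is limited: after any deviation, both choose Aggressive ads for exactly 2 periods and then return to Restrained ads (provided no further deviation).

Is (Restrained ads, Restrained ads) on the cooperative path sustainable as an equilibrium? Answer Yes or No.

IC: β+…+β^2 ≥ (82−63)/(63−19) = 19/44.
At β = 9/10: partial sum = 1.7100 ≥ 0.4318. Cooperation sustainable.

Yes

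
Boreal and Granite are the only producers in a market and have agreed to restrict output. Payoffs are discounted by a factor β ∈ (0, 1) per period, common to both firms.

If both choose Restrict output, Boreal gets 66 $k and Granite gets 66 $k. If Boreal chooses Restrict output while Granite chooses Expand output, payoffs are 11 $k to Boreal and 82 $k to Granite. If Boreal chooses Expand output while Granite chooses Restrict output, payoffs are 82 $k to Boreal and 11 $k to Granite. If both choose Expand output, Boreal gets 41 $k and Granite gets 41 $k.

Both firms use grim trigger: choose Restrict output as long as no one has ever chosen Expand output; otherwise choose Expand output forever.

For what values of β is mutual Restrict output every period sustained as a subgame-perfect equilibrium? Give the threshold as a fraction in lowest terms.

66/(1−β) ≥ 82 + 41β/(1−β)
66 ≥ 82 − 41β
β ≥ 16/41.

16/41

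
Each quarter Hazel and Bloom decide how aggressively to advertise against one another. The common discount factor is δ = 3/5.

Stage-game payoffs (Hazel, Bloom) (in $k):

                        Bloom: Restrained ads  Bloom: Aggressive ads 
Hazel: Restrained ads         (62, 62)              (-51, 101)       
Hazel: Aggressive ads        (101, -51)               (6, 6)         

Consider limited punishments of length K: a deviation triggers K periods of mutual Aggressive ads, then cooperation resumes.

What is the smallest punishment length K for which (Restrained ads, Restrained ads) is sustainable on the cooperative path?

IC: δ(1−δ^K)/(1−δ) ≥ (101−62)/(62−6) = 39/56.
With δ = 3/5: need 1 − δ^K ≥ 39/56·(1−3/5)/(3/5), i.e. δ^K ≤ 0.5357.
Since (3/5)^1 = 0.6000 and (3/5)^2 = 0.3600, the smallest such K is 2.

2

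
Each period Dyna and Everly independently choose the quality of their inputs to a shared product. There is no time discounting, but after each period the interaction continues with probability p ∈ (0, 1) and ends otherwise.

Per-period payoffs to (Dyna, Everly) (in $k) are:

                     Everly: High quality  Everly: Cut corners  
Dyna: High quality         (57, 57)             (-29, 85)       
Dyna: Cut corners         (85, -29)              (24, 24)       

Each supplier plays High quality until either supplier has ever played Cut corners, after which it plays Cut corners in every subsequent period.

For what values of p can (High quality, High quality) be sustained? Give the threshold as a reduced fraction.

28/61

With no time discounting, the continuation probability p plays the role of the discount factor.
Grim-trigger IC: 57/(1−p) ≥ 85 + 24p/(1−p) ⇒ p ≥ (85−57)/(85−24) = 28/61.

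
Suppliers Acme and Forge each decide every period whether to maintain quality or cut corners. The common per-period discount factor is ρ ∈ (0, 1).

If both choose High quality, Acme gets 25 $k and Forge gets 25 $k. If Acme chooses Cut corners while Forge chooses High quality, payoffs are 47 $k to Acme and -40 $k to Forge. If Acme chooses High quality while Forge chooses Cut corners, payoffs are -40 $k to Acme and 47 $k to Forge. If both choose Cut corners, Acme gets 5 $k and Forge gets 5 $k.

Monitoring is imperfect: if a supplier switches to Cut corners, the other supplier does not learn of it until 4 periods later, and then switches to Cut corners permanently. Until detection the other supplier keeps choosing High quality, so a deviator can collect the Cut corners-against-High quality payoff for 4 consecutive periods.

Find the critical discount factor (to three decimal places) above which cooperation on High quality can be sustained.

0.851

The best deviation is to choose Cut corners for all 4 undetected periods, earning 47 each, then 5 forever once detected.
Deviation value: 47(1−ρ^4)/(1−ρ) + 5ρ^4/(1−ρ); cooperation value: 25/(1−ρ).
IC: 25 ≥ 47(1−ρ^4) + 5ρ^4 = 47 − 42ρ^4.
So ρ^4 ≥ 22/42 = 11/21, giving ρ ≥ (11/21)^(1/4) ≈ 0.851.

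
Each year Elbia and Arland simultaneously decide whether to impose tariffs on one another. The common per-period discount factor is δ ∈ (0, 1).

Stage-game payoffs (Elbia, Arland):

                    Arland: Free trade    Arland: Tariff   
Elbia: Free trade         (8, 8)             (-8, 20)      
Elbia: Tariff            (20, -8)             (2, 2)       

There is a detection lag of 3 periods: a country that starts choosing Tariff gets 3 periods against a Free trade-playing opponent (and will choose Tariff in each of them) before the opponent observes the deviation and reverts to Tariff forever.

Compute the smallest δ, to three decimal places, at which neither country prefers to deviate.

0.874

The best deviation is to choose Tariff for all 3 undetected periods, earning 20 each, then 2 forever once detected.
Deviation value: 20(1−δ^3)/(1−δ) + 2δ^3/(1−δ); cooperation value: 8/(1−δ).
IC: 8 ≥ 20(1−δ^3) + 2δ^3 = 20 − 18δ^3.
So δ^3 ≥ 12/18 = 2/3, giving δ ≥ (2/3)^(1/3) ≈ 0.874.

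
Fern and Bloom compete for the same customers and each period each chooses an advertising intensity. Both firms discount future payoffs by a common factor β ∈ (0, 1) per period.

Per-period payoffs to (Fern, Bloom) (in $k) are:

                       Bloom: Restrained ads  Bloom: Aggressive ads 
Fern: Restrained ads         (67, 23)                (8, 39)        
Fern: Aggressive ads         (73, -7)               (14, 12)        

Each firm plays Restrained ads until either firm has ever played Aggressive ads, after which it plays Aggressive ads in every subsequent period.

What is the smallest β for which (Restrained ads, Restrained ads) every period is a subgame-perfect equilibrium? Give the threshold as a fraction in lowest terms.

16/27

For Fern: deviation gain 73−67 = 6, per-period punishment loss 67−14 = 53. IC gives β ≥ 6/59.
For Bloom: gain 16, loss 11 per period, so β ≥ 16/27.
The tighter constraint is Bloom's, so cooperation needs β ≥ 16/27.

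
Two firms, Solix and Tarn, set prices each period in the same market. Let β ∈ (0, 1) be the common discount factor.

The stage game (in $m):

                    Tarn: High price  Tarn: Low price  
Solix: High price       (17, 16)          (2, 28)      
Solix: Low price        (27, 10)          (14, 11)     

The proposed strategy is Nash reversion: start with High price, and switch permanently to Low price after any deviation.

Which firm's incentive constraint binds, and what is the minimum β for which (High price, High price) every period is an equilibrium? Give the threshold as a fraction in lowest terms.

Solix; β ≥ 10/13

For Solix: deviation gain 27−17 = 10, per-period punishment loss 17−14 = 3. IC gives β ≥ 10/13.
For Tarn: gain 12, loss 5 per period, so β ≥ 12/17.
The tighter constraint is Solix's, so cooperation needs β ≥ 10/13.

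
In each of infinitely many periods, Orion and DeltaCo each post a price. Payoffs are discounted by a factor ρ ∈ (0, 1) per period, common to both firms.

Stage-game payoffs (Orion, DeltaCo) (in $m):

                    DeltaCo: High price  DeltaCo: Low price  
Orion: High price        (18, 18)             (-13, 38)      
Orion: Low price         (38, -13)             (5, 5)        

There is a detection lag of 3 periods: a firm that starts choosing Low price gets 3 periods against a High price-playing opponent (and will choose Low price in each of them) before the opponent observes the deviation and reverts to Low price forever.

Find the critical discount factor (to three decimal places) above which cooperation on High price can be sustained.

0.846

The best deviation is to choose Low price for all 3 undetected periods, earning 38 each, then 5 forever once detected.
Deviation value: 38(1−ρ^3)/(1−ρ) + 5ρ^3/(1−ρ); cooperation value: 18/(1−ρ).
IC: 18 ≥ 38(1−ρ^3) + 5ρ^3 = 38 − 33ρ^3.
So ρ^3 ≥ 20/33, giving ρ ≥ (20/33)^(1/3) ≈ 0.846.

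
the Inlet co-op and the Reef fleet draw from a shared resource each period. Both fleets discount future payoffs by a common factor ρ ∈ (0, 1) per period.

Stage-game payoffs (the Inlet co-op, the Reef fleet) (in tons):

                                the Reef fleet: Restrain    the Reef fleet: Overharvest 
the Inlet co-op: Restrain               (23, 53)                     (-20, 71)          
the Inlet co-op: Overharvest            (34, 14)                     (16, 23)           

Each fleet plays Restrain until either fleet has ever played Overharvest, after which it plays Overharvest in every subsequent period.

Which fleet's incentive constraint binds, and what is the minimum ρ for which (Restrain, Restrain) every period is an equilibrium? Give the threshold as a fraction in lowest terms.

the Inlet co-op; ρ ≥ 11/18

the Inlet co-op: cooperation gives 23 each period; deviation gives 34 once then 16 forever.
  23/(1−ρ) ≥ 34 + 16ρ/(1−ρ) ⇒ ρ ≥ 11/18.
the Reef fleet: cooperation gives 53 each period; deviation gives 71 once then 23 forever.
  ρ ≥ 18/48 = 3/8.
Both must hold, so the binding constraint is the Inlet co-op's: ρ ≥ 11/18.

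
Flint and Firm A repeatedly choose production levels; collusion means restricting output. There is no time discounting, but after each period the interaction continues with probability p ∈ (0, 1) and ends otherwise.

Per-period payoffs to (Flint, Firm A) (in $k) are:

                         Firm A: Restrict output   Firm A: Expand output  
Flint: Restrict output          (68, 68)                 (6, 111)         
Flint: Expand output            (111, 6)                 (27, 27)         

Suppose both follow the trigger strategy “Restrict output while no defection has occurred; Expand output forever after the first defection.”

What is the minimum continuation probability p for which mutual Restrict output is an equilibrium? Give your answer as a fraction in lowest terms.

43/84

With no time discounting, the continuation probability p plays the role of the discount factor.
Grim-trigger IC: 68/(1−p) ≥ 111 + 27p/(1−p) ⇒ p ≥ (111−68)/(111−27) = 43/84.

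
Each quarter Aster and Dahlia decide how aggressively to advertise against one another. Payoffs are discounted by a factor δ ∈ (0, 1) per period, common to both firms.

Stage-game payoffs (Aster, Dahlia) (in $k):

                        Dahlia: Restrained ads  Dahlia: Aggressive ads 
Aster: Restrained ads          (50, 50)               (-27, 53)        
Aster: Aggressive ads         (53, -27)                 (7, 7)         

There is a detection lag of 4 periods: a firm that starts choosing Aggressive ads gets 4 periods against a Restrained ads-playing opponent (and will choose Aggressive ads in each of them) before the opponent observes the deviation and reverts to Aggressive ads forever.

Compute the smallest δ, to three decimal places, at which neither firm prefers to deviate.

The best deviation is to choose Aggressive ads for all 4 undetected periods, earning 53 each, then 7 forever once detected.
Deviation value: 53(1−δ^4)/(1−δ) + 7δ^4/(1−δ); cooperation value: 50/(1−δ).
IC: 50 ≥ 53(1−δ^4) + 7δ^4 = 53 − 46δ^4.
So δ^4 ≥ 3/46, giving δ ≥ (3/46)^(1/4) ≈ 0.505.

0.505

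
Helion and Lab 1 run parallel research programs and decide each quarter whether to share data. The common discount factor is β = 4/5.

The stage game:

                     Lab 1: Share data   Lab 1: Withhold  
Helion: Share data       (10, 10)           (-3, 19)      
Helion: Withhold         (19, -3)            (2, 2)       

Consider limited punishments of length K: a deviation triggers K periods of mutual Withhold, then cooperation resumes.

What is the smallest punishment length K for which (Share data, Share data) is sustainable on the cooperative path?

Need Σ_{k=1}^{K} β^k ≥ (19−10)/(10−2) = 1.1250 at β = 4/5.
At K = 1 the sum is 0.8000 < 1.1250; at K = 2 it is 1.4400 ≥ 1.1250.
So the minimum punishment length is K = 2.

2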